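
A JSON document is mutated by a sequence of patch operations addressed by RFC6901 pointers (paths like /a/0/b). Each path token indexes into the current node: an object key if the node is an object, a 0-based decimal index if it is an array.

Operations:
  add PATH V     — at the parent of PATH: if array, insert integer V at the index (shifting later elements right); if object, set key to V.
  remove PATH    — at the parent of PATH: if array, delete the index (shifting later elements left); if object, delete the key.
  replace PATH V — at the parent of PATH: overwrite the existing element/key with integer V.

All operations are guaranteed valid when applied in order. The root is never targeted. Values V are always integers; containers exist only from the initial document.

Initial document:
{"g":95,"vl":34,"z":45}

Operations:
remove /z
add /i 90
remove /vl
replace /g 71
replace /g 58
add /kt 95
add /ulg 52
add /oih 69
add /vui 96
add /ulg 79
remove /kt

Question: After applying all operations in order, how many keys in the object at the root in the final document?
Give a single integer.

Answer: 5

Derivation:
After op 1 (remove /z): {"g":95,"vl":34}
After op 2 (add /i 90): {"g":95,"i":90,"vl":34}
After op 3 (remove /vl): {"g":95,"i":90}
After op 4 (replace /g 71): {"g":71,"i":90}
After op 5 (replace /g 58): {"g":58,"i":90}
After op 6 (add /kt 95): {"g":58,"i":90,"kt":95}
After op 7 (add /ulg 52): {"g":58,"i":90,"kt":95,"ulg":52}
After op 8 (add /oih 69): {"g":58,"i":90,"kt":95,"oih":69,"ulg":52}
After op 9 (add /vui 96): {"g":58,"i":90,"kt":95,"oih":69,"ulg":52,"vui":96}
After op 10 (add /ulg 79): {"g":58,"i":90,"kt":95,"oih":69,"ulg":79,"vui":96}
After op 11 (remove /kt): {"g":58,"i":90,"oih":69,"ulg":79,"vui":96}
Size at the root: 5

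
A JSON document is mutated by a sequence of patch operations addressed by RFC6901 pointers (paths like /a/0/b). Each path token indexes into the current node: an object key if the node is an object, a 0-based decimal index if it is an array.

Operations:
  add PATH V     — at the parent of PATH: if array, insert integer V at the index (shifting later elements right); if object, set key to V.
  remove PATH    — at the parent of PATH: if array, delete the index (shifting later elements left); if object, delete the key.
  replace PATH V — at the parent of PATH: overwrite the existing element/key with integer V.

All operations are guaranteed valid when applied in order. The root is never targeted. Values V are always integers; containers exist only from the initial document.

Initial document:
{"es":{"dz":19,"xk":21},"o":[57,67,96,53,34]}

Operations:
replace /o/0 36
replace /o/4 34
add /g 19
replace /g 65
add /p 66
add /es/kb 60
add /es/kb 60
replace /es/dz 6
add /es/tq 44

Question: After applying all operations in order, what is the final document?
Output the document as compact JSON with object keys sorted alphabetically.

Answer: {"es":{"dz":6,"kb":60,"tq":44,"xk":21},"g":65,"o":[36,67,96,53,34],"p":66}

Derivation:
After op 1 (replace /o/0 36): {"es":{"dz":19,"xk":21},"o":[36,67,96,53,34]}
After op 2 (replace /o/4 34): {"es":{"dz":19,"xk":21},"o":[36,67,96,53,34]}
After op 3 (add /g 19): {"es":{"dz":19,"xk":21},"g":19,"o":[36,67,96,53,34]}
After op 4 (replace /g 65): {"es":{"dz":19,"xk":21},"g":65,"o":[36,67,96,53,34]}
After op 5 (add /p 66): {"es":{"dz":19,"xk":21},"g":65,"o":[36,67,96,53,34],"p":66}
After op 6 (add /es/kb 60): {"es":{"dz":19,"kb":60,"xk":21},"g":65,"o":[36,67,96,53,34],"p":66}
After op 7 (add /es/kb 60): {"es":{"dz":19,"kb":60,"xk":21},"g":65,"o":[36,67,96,53,34],"p":66}
After op 8 (replace /es/dz 6): {"es":{"dz":6,"kb":60,"xk":21},"g":65,"o":[36,67,96,53,34],"p":66}
After op 9 (add /es/tq 44): {"es":{"dz":6,"kb":60,"tq":44,"xk":21},"g":65,"o":[36,67,96,53,34],"p":66}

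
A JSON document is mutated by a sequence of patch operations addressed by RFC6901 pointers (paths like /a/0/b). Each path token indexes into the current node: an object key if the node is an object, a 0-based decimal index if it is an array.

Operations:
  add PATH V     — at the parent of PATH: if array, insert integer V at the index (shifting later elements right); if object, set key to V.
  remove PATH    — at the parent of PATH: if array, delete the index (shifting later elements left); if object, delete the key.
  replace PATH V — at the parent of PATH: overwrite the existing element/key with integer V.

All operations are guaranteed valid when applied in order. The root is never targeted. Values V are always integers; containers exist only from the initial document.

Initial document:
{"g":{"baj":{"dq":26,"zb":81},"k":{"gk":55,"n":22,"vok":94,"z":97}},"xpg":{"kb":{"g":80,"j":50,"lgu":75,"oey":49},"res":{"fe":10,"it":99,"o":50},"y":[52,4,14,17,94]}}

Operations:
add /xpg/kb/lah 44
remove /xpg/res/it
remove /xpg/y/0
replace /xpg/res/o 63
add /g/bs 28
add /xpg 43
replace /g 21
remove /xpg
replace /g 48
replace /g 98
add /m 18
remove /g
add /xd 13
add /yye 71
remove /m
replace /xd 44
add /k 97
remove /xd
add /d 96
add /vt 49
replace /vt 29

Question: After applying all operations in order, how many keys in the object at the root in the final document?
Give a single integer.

Answer: 4

Derivation:
After op 1 (add /xpg/kb/lah 44): {"g":{"baj":{"dq":26,"zb":81},"k":{"gk":55,"n":22,"vok":94,"z":97}},"xpg":{"kb":{"g":80,"j":50,"lah":44,"lgu":75,"oey":49},"res":{"fe":10,"it":99,"o":50},"y":[52,4,14,17,94]}}
After op 2 (remove /xpg/res/it): {"g":{"baj":{"dq":26,"zb":81},"k":{"gk":55,"n":22,"vok":94,"z":97}},"xpg":{"kb":{"g":80,"j":50,"lah":44,"lgu":75,"oey":49},"res":{"fe":10,"o":50},"y":[52,4,14,17,94]}}
After op 3 (remove /xpg/y/0): {"g":{"baj":{"dq":26,"zb":81},"k":{"gk":55,"n":22,"vok":94,"z":97}},"xpg":{"kb":{"g":80,"j":50,"lah":44,"lgu":75,"oey":49},"res":{"fe":10,"o":50},"y":[4,14,17,94]}}
After op 4 (replace /xpg/res/o 63): {"g":{"baj":{"dq":26,"zb":81},"k":{"gk":55,"n":22,"vok":94,"z":97}},"xpg":{"kb":{"g":80,"j":50,"lah":44,"lgu":75,"oey":49},"res":{"fe":10,"o":63},"y":[4,14,17,94]}}
After op 5 (add /g/bs 28): {"g":{"baj":{"dq":26,"zb":81},"bs":28,"k":{"gk":55,"n":22,"vok":94,"z":97}},"xpg":{"kb":{"g":80,"j":50,"lah":44,"lgu":75,"oey":49},"res":{"fe":10,"o":63},"y":[4,14,17,94]}}
After op 6 (add /xpg 43): {"g":{"baj":{"dq":26,"zb":81},"bs":28,"k":{"gk":55,"n":22,"vok":94,"z":97}},"xpg":43}
After op 7 (replace /g 21): {"g":21,"xpg":43}
After op 8 (remove /xpg): {"g":21}
After op 9 (replace /g 48): {"g":48}
After op 10 (replace /g 98): {"g":98}
After op 11 (add /m 18): {"g":98,"m":18}
After op 12 (remove /g): {"m":18}
After op 13 (add /xd 13): {"m":18,"xd":13}
After op 14 (add /yye 71): {"m":18,"xd":13,"yye":71}
After op 15 (remove /m): {"xd":13,"yye":71}
After op 16 (replace /xd 44): {"xd":44,"yye":71}
After op 17 (add /k 97): {"k":97,"xd":44,"yye":71}
After op 18 (remove /xd): {"k":97,"yye":71}
After op 19 (add /d 96): {"d":96,"k":97,"yye":71}
After op 20 (add /vt 49): {"d":96,"k":97,"vt":49,"yye":71}
After op 21 (replace /vt 29): {"d":96,"k":97,"vt":29,"yye":71}
Size at the root: 4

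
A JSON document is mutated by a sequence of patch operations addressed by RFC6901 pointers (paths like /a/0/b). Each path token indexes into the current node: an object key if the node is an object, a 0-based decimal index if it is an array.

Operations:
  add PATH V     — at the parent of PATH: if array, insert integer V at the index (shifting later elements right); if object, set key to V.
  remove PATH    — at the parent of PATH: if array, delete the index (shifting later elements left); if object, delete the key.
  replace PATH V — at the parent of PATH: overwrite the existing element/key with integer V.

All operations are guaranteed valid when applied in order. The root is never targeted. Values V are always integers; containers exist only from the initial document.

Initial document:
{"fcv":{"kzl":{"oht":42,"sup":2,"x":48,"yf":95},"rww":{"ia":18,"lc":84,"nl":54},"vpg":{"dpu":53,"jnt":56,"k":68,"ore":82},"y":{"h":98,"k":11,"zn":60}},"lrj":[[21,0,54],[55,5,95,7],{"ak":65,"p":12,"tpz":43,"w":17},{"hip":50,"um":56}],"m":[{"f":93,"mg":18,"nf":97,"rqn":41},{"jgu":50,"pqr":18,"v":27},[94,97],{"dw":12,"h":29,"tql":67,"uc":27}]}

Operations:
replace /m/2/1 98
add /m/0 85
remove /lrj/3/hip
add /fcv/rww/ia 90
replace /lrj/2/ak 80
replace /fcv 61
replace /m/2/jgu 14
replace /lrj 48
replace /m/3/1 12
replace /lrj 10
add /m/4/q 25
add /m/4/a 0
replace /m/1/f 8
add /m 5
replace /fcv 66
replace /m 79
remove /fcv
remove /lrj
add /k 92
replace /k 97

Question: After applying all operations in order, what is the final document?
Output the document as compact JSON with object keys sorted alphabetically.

After op 1 (replace /m/2/1 98): {"fcv":{"kzl":{"oht":42,"sup":2,"x":48,"yf":95},"rww":{"ia":18,"lc":84,"nl":54},"vpg":{"dpu":53,"jnt":56,"k":68,"ore":82},"y":{"h":98,"k":11,"zn":60}},"lrj":[[21,0,54],[55,5,95,7],{"ak":65,"p":12,"tpz":43,"w":17},{"hip":50,"um":56}],"m":[{"f":93,"mg":18,"nf":97,"rqn":41},{"jgu":50,"pqr":18,"v":27},[94,98],{"dw":12,"h":29,"tql":67,"uc":27}]}
After op 2 (add /m/0 85): {"fcv":{"kzl":{"oht":42,"sup":2,"x":48,"yf":95},"rww":{"ia":18,"lc":84,"nl":54},"vpg":{"dpu":53,"jnt":56,"k":68,"ore":82},"y":{"h":98,"k":11,"zn":60}},"lrj":[[21,0,54],[55,5,95,7],{"ak":65,"p":12,"tpz":43,"w":17},{"hip":50,"um":56}],"m":[85,{"f":93,"mg":18,"nf":97,"rqn":41},{"jgu":50,"pqr":18,"v":27},[94,98],{"dw":12,"h":29,"tql":67,"uc":27}]}
After op 3 (remove /lrj/3/hip): {"fcv":{"kzl":{"oht":42,"sup":2,"x":48,"yf":95},"rww":{"ia":18,"lc":84,"nl":54},"vpg":{"dpu":53,"jnt":56,"k":68,"ore":82},"y":{"h":98,"k":11,"zn":60}},"lrj":[[21,0,54],[55,5,95,7],{"ak":65,"p":12,"tpz":43,"w":17},{"um":56}],"m":[85,{"f":93,"mg":18,"nf":97,"rqn":41},{"jgu":50,"pqr":18,"v":27},[94,98],{"dw":12,"h":29,"tql":67,"uc":27}]}
After op 4 (add /fcv/rww/ia 90): {"fcv":{"kzl":{"oht":42,"sup":2,"x":48,"yf":95},"rww":{"ia":90,"lc":84,"nl":54},"vpg":{"dpu":53,"jnt":56,"k":68,"ore":82},"y":{"h":98,"k":11,"zn":60}},"lrj":[[21,0,54],[55,5,95,7],{"ak":65,"p":12,"tpz":43,"w":17},{"um":56}],"m":[85,{"f":93,"mg":18,"nf":97,"rqn":41},{"jgu":50,"pqr":18,"v":27},[94,98],{"dw":12,"h":29,"tql":67,"uc":27}]}
After op 5 (replace /lrj/2/ak 80): {"fcv":{"kzl":{"oht":42,"sup":2,"x":48,"yf":95},"rww":{"ia":90,"lc":84,"nl":54},"vpg":{"dpu":53,"jnt":56,"k":68,"ore":82},"y":{"h":98,"k":11,"zn":60}},"lrj":[[21,0,54],[55,5,95,7],{"ak":80,"p":12,"tpz":43,"w":17},{"um":56}],"m":[85,{"f":93,"mg":18,"nf":97,"rqn":41},{"jgu":50,"pqr":18,"v":27},[94,98],{"dw":12,"h":29,"tql":67,"uc":27}]}
After op 6 (replace /fcv 61): {"fcv":61,"lrj":[[21,0,54],[55,5,95,7],{"ak":80,"p":12,"tpz":43,"w":17},{"um":56}],"m":[85,{"f":93,"mg":18,"nf":97,"rqn":41},{"jgu":50,"pqr":18,"v":27},[94,98],{"dw":12,"h":29,"tql":67,"uc":27}]}
After op 7 (replace /m/2/jgu 14): {"fcv":61,"lrj":[[21,0,54],[55,5,95,7],{"ak":80,"p":12,"tpz":43,"w":17},{"um":56}],"m":[85,{"f":93,"mg":18,"nf":97,"rqn":41},{"jgu":14,"pqr":18,"v":27},[94,98],{"dw":12,"h":29,"tql":67,"uc":27}]}
After op 8 (replace /lrj 48): {"fcv":61,"lrj":48,"m":[85,{"f":93,"mg":18,"nf":97,"rqn":41},{"jgu":14,"pqr":18,"v":27},[94,98],{"dw":12,"h":29,"tql":67,"uc":27}]}
After op 9 (replace /m/3/1 12): {"fcv":61,"lrj":48,"m":[85,{"f":93,"mg":18,"nf":97,"rqn":41},{"jgu":14,"pqr":18,"v":27},[94,12],{"dw":12,"h":29,"tql":67,"uc":27}]}
After op 10 (replace /lrj 10): {"fcv":61,"lrj":10,"m":[85,{"f":93,"mg":18,"nf":97,"rqn":41},{"jgu":14,"pqr":18,"v":27},[94,12],{"dw":12,"h":29,"tql":67,"uc":27}]}
After op 11 (add /m/4/q 25): {"fcv":61,"lrj":10,"m":[85,{"f":93,"mg":18,"nf":97,"rqn":41},{"jgu":14,"pqr":18,"v":27},[94,12],{"dw":12,"h":29,"q":25,"tql":67,"uc":27}]}
After op 12 (add /m/4/a 0): {"fcv":61,"lrj":10,"m":[85,{"f":93,"mg":18,"nf":97,"rqn":41},{"jgu":14,"pqr":18,"v":27},[94,12],{"a":0,"dw":12,"h":29,"q":25,"tql":67,"uc":27}]}
After op 13 (replace /m/1/f 8): {"fcv":61,"lrj":10,"m":[85,{"f":8,"mg":18,"nf":97,"rqn":41},{"jgu":14,"pqr":18,"v":27},[94,12],{"a":0,"dw":12,"h":29,"q":25,"tql":67,"uc":27}]}
After op 14 (add /m 5): {"fcv":61,"lrj":10,"m":5}
After op 15 (replace /fcv 66): {"fcv":66,"lrj":10,"m":5}
After op 16 (replace /m 79): {"fcv":66,"lrj":10,"m":79}
After op 17 (remove /fcv): {"lrj":10,"m":79}
After op 18 (remove /lrj): {"m":79}
After op 19 (add /k 92): {"k":92,"m":79}
After op 20 (replace /k 97): {"k":97,"m":79}

Answer: {"k":97,"m":79}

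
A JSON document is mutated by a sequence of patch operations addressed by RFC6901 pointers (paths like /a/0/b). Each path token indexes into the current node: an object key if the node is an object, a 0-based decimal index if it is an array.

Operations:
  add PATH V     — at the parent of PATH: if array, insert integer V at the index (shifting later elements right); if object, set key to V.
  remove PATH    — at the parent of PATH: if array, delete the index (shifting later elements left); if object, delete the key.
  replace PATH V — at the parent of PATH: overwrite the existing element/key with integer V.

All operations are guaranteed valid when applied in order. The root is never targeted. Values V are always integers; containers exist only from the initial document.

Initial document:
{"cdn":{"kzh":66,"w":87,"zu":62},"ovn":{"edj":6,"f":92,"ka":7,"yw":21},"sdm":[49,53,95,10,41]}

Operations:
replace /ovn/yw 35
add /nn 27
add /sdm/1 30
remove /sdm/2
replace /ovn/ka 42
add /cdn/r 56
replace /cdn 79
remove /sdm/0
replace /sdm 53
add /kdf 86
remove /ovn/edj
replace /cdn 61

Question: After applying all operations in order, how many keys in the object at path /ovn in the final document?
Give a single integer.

Answer: 3

Derivation:
After op 1 (replace /ovn/yw 35): {"cdn":{"kzh":66,"w":87,"zu":62},"ovn":{"edj":6,"f":92,"ka":7,"yw":35},"sdm":[49,53,95,10,41]}
After op 2 (add /nn 27): {"cdn":{"kzh":66,"w":87,"zu":62},"nn":27,"ovn":{"edj":6,"f":92,"ka":7,"yw":35},"sdm":[49,53,95,10,41]}
After op 3 (add /sdm/1 30): {"cdn":{"kzh":66,"w":87,"zu":62},"nn":27,"ovn":{"edj":6,"f":92,"ka":7,"yw":35},"sdm":[49,30,53,95,10,41]}
After op 4 (remove /sdm/2): {"cdn":{"kzh":66,"w":87,"zu":62},"nn":27,"ovn":{"edj":6,"f":92,"ka":7,"yw":35},"sdm":[49,30,95,10,41]}
After op 5 (replace /ovn/ka 42): {"cdn":{"kzh":66,"w":87,"zu":62},"nn":27,"ovn":{"edj":6,"f":92,"ka":42,"yw":35},"sdm":[49,30,95,10,41]}
After op 6 (add /cdn/r 56): {"cdn":{"kzh":66,"r":56,"w":87,"zu":62},"nn":27,"ovn":{"edj":6,"f":92,"ka":42,"yw":35},"sdm":[49,30,95,10,41]}
After op 7 (replace /cdn 79): {"cdn":79,"nn":27,"ovn":{"edj":6,"f":92,"ka":42,"yw":35},"sdm":[49,30,95,10,41]}
After op 8 (remove /sdm/0): {"cdn":79,"nn":27,"ovn":{"edj":6,"f":92,"ka":42,"yw":35},"sdm":[30,95,10,41]}
After op 9 (replace /sdm 53): {"cdn":79,"nn":27,"ovn":{"edj":6,"f":92,"ka":42,"yw":35},"sdm":53}
After op 10 (add /kdf 86): {"cdn":79,"kdf":86,"nn":27,"ovn":{"edj":6,"f":92,"ka":42,"yw":35},"sdm":53}
After op 11 (remove /ovn/edj): {"cdn":79,"kdf":86,"nn":27,"ovn":{"f":92,"ka":42,"yw":35},"sdm":53}
After op 12 (replace /cdn 61): {"cdn":61,"kdf":86,"nn":27,"ovn":{"f":92,"ka":42,"yw":35},"sdm":53}
Size at path /ovn: 3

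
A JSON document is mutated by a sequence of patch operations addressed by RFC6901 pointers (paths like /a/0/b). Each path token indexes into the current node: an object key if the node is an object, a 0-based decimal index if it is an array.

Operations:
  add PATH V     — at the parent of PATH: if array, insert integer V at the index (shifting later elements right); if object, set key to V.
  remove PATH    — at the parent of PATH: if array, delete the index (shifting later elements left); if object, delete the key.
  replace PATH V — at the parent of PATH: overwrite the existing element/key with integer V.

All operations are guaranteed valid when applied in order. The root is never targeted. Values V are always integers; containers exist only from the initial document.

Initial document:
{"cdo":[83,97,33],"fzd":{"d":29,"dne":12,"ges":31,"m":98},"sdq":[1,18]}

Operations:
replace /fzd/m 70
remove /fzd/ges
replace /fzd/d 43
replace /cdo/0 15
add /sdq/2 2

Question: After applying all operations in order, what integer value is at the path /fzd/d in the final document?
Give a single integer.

After op 1 (replace /fzd/m 70): {"cdo":[83,97,33],"fzd":{"d":29,"dne":12,"ges":31,"m":70},"sdq":[1,18]}
After op 2 (remove /fzd/ges): {"cdo":[83,97,33],"fzd":{"d":29,"dne":12,"m":70},"sdq":[1,18]}
After op 3 (replace /fzd/d 43): {"cdo":[83,97,33],"fzd":{"d":43,"dne":12,"m":70},"sdq":[1,18]}
After op 4 (replace /cdo/0 15): {"cdo":[15,97,33],"fzd":{"d":43,"dne":12,"m":70},"sdq":[1,18]}
After op 5 (add /sdq/2 2): {"cdo":[15,97,33],"fzd":{"d":43,"dne":12,"m":70},"sdq":[1,18,2]}
Value at /fzd/d: 43

Answer: 43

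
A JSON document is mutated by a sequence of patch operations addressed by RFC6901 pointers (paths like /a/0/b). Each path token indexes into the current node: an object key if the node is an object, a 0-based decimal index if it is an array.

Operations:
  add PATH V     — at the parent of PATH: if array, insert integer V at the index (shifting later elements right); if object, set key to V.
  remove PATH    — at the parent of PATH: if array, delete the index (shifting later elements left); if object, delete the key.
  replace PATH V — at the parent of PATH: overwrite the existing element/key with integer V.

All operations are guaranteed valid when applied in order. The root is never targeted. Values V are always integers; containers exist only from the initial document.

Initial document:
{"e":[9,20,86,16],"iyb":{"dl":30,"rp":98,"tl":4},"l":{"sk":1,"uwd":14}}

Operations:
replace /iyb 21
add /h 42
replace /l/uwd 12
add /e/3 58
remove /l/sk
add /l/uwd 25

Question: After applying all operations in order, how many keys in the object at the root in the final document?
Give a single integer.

After op 1 (replace /iyb 21): {"e":[9,20,86,16],"iyb":21,"l":{"sk":1,"uwd":14}}
After op 2 (add /h 42): {"e":[9,20,86,16],"h":42,"iyb":21,"l":{"sk":1,"uwd":14}}
After op 3 (replace /l/uwd 12): {"e":[9,20,86,16],"h":42,"iyb":21,"l":{"sk":1,"uwd":12}}
After op 4 (add /e/3 58): {"e":[9,20,86,58,16],"h":42,"iyb":21,"l":{"sk":1,"uwd":12}}
After op 5 (remove /l/sk): {"e":[9,20,86,58,16],"h":42,"iyb":21,"l":{"uwd":12}}
After op 6 (add /l/uwd 25): {"e":[9,20,86,58,16],"h":42,"iyb":21,"l":{"uwd":25}}
Size at the root: 4

Answer: 4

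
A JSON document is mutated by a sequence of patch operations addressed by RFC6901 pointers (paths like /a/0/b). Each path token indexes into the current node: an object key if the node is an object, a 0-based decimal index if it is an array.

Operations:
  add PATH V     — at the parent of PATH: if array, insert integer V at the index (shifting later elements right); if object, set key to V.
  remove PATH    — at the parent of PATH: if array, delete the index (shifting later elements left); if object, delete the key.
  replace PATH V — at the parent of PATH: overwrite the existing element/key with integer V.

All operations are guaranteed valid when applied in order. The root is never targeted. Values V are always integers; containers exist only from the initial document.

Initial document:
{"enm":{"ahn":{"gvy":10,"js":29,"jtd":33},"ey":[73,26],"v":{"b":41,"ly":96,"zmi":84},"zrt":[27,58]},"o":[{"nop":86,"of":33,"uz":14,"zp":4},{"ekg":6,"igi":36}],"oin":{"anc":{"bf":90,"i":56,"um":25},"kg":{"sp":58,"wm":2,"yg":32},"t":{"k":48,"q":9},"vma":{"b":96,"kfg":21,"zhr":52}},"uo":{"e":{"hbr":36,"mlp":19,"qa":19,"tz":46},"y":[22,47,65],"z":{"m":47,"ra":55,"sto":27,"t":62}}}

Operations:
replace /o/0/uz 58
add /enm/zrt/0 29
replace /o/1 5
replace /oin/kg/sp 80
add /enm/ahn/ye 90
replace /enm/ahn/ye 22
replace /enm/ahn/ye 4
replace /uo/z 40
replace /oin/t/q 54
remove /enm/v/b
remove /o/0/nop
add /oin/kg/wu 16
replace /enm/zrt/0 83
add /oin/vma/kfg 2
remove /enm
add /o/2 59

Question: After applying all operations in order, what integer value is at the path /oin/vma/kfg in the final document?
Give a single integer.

After op 1 (replace /o/0/uz 58): {"enm":{"ahn":{"gvy":10,"js":29,"jtd":33},"ey":[73,26],"v":{"b":41,"ly":96,"zmi":84},"zrt":[27,58]},"o":[{"nop":86,"of":33,"uz":58,"zp":4},{"ekg":6,"igi":36}],"oin":{"anc":{"bf":90,"i":56,"um":25},"kg":{"sp":58,"wm":2,"yg":32},"t":{"k":48,"q":9},"vma":{"b":96,"kfg":21,"zhr":52}},"uo":{"e":{"hbr":36,"mlp":19,"qa":19,"tz":46},"y":[22,47,65],"z":{"m":47,"ra":55,"sto":27,"t":62}}}
After op 2 (add /enm/zrt/0 29): {"enm":{"ahn":{"gvy":10,"js":29,"jtd":33},"ey":[73,26],"v":{"b":41,"ly":96,"zmi":84},"zrt":[29,27,58]},"o":[{"nop":86,"of":33,"uz":58,"zp":4},{"ekg":6,"igi":36}],"oin":{"anc":{"bf":90,"i":56,"um":25},"kg":{"sp":58,"wm":2,"yg":32},"t":{"k":48,"q":9},"vma":{"b":96,"kfg":21,"zhr":52}},"uo":{"e":{"hbr":36,"mlp":19,"qa":19,"tz":46},"y":[22,47,65],"z":{"m":47,"ra":55,"sto":27,"t":62}}}
After op 3 (replace /o/1 5): {"enm":{"ahn":{"gvy":10,"js":29,"jtd":33},"ey":[73,26],"v":{"b":41,"ly":96,"zmi":84},"zrt":[29,27,58]},"o":[{"nop":86,"of":33,"uz":58,"zp":4},5],"oin":{"anc":{"bf":90,"i":56,"um":25},"kg":{"sp":58,"wm":2,"yg":32},"t":{"k":48,"q":9},"vma":{"b":96,"kfg":21,"zhr":52}},"uo":{"e":{"hbr":36,"mlp":19,"qa":19,"tz":46},"y":[22,47,65],"z":{"m":47,"ra":55,"sto":27,"t":62}}}
After op 4 (replace /oin/kg/sp 80): {"enm":{"ahn":{"gvy":10,"js":29,"jtd":33},"ey":[73,26],"v":{"b":41,"ly":96,"zmi":84},"zrt":[29,27,58]},"o":[{"nop":86,"of":33,"uz":58,"zp":4},5],"oin":{"anc":{"bf":90,"i":56,"um":25},"kg":{"sp":80,"wm":2,"yg":32},"t":{"k":48,"q":9},"vma":{"b":96,"kfg":21,"zhr":52}},"uo":{"e":{"hbr":36,"mlp":19,"qa":19,"tz":46},"y":[22,47,65],"z":{"m":47,"ra":55,"sto":27,"t":62}}}
After op 5 (add /enm/ahn/ye 90): {"enm":{"ahn":{"gvy":10,"js":29,"jtd":33,"ye":90},"ey":[73,26],"v":{"b":41,"ly":96,"zmi":84},"zrt":[29,27,58]},"o":[{"nop":86,"of":33,"uz":58,"zp":4},5],"oin":{"anc":{"bf":90,"i":56,"um":25},"kg":{"sp":80,"wm":2,"yg":32},"t":{"k":48,"q":9},"vma":{"b":96,"kfg":21,"zhr":52}},"uo":{"e":{"hbr":36,"mlp":19,"qa":19,"tz":46},"y":[22,47,65],"z":{"m":47,"ra":55,"sto":27,"t":62}}}
After op 6 (replace /enm/ahn/ye 22): {"enm":{"ahn":{"gvy":10,"js":29,"jtd":33,"ye":22},"ey":[73,26],"v":{"b":41,"ly":96,"zmi":84},"zrt":[29,27,58]},"o":[{"nop":86,"of":33,"uz":58,"zp":4},5],"oin":{"anc":{"bf":90,"i":56,"um":25},"kg":{"sp":80,"wm":2,"yg":32},"t":{"k":48,"q":9},"vma":{"b":96,"kfg":21,"zhr":52}},"uo":{"e":{"hbr":36,"mlp":19,"qa":19,"tz":46},"y":[22,47,65],"z":{"m":47,"ra":55,"sto":27,"t":62}}}
After op 7 (replace /enm/ahn/ye 4): {"enm":{"ahn":{"gvy":10,"js":29,"jtd":33,"ye":4},"ey":[73,26],"v":{"b":41,"ly":96,"zmi":84},"zrt":[29,27,58]},"o":[{"nop":86,"of":33,"uz":58,"zp":4},5],"oin":{"anc":{"bf":90,"i":56,"um":25},"kg":{"sp":80,"wm":2,"yg":32},"t":{"k":48,"q":9},"vma":{"b":96,"kfg":21,"zhr":52}},"uo":{"e":{"hbr":36,"mlp":19,"qa":19,"tz":46},"y":[22,47,65],"z":{"m":47,"ra":55,"sto":27,"t":62}}}
After op 8 (replace /uo/z 40): {"enm":{"ahn":{"gvy":10,"js":29,"jtd":33,"ye":4},"ey":[73,26],"v":{"b":41,"ly":96,"zmi":84},"zrt":[29,27,58]},"o":[{"nop":86,"of":33,"uz":58,"zp":4},5],"oin":{"anc":{"bf":90,"i":56,"um":25},"kg":{"sp":80,"wm":2,"yg":32},"t":{"k":48,"q":9},"vma":{"b":96,"kfg":21,"zhr":52}},"uo":{"e":{"hbr":36,"mlp":19,"qa":19,"tz":46},"y":[22,47,65],"z":40}}
After op 9 (replace /oin/t/q 54): {"enm":{"ahn":{"gvy":10,"js":29,"jtd":33,"ye":4},"ey":[73,26],"v":{"b":41,"ly":96,"zmi":84},"zrt":[29,27,58]},"o":[{"nop":86,"of":33,"uz":58,"zp":4},5],"oin":{"anc":{"bf":90,"i":56,"um":25},"kg":{"sp":80,"wm":2,"yg":32},"t":{"k":48,"q":54},"vma":{"b":96,"kfg":21,"zhr":52}},"uo":{"e":{"hbr":36,"mlp":19,"qa":19,"tz":46},"y":[22,47,65],"z":40}}
After op 10 (remove /enm/v/b): {"enm":{"ahn":{"gvy":10,"js":29,"jtd":33,"ye":4},"ey":[73,26],"v":{"ly":96,"zmi":84},"zrt":[29,27,58]},"o":[{"nop":86,"of":33,"uz":58,"zp":4},5],"oin":{"anc":{"bf":90,"i":56,"um":25},"kg":{"sp":80,"wm":2,"yg":32},"t":{"k":48,"q":54},"vma":{"b":96,"kfg":21,"zhr":52}},"uo":{"e":{"hbr":36,"mlp":19,"qa":19,"tz":46},"y":[22,47,65],"z":40}}
After op 11 (remove /o/0/nop): {"enm":{"ahn":{"gvy":10,"js":29,"jtd":33,"ye":4},"ey":[73,26],"v":{"ly":96,"zmi":84},"zrt":[29,27,58]},"o":[{"of":33,"uz":58,"zp":4},5],"oin":{"anc":{"bf":90,"i":56,"um":25},"kg":{"sp":80,"wm":2,"yg":32},"t":{"k":48,"q":54},"vma":{"b":96,"kfg":21,"zhr":52}},"uo":{"e":{"hbr":36,"mlp":19,"qa":19,"tz":46},"y":[22,47,65],"z":40}}
After op 12 (add /oin/kg/wu 16): {"enm":{"ahn":{"gvy":10,"js":29,"jtd":33,"ye":4},"ey":[73,26],"v":{"ly":96,"zmi":84},"zrt":[29,27,58]},"o":[{"of":33,"uz":58,"zp":4},5],"oin":{"anc":{"bf":90,"i":56,"um":25},"kg":{"sp":80,"wm":2,"wu":16,"yg":32},"t":{"k":48,"q":54},"vma":{"b":96,"kfg":21,"zhr":52}},"uo":{"e":{"hbr":36,"mlp":19,"qa":19,"tz":46},"y":[22,47,65],"z":40}}
After op 13 (replace /enm/zrt/0 83): {"enm":{"ahn":{"gvy":10,"js":29,"jtd":33,"ye":4},"ey":[73,26],"v":{"ly":96,"zmi":84},"zrt":[83,27,58]},"o":[{"of":33,"uz":58,"zp":4},5],"oin":{"anc":{"bf":90,"i":56,"um":25},"kg":{"sp":80,"wm":2,"wu":16,"yg":32},"t":{"k":48,"q":54},"vma":{"b":96,"kfg":21,"zhr":52}},"uo":{"e":{"hbr":36,"mlp":19,"qa":19,"tz":46},"y":[22,47,65],"z":40}}
After op 14 (add /oin/vma/kfg 2): {"enm":{"ahn":{"gvy":10,"js":29,"jtd":33,"ye":4},"ey":[73,26],"v":{"ly":96,"zmi":84},"zrt":[83,27,58]},"o":[{"of":33,"uz":58,"zp":4},5],"oin":{"anc":{"bf":90,"i":56,"um":25},"kg":{"sp":80,"wm":2,"wu":16,"yg":32},"t":{"k":48,"q":54},"vma":{"b":96,"kfg":2,"zhr":52}},"uo":{"e":{"hbr":36,"mlp":19,"qa":19,"tz":46},"y":[22,47,65],"z":40}}
After op 15 (remove /enm): {"o":[{"of":33,"uz":58,"zp":4},5],"oin":{"anc":{"bf":90,"i":56,"um":25},"kg":{"sp":80,"wm":2,"wu":16,"yg":32},"t":{"k":48,"q":54},"vma":{"b":96,"kfg":2,"zhr":52}},"uo":{"e":{"hbr":36,"mlp":19,"qa":19,"tz":46},"y":[22,47,65],"z":40}}
After op 16 (add /o/2 59): {"o":[{"of":33,"uz":58,"zp":4},5,59],"oin":{"anc":{"bf":90,"i":56,"um":25},"kg":{"sp":80,"wm":2,"wu":16,"yg":32},"t":{"k":48,"q":54},"vma":{"b":96,"kfg":2,"zhr":52}},"uo":{"e":{"hbr":36,"mlp":19,"qa":19,"tz":46},"y":[22,47,65],"z":40}}
Value at /oin/vma/kfg: 2

Answer: 2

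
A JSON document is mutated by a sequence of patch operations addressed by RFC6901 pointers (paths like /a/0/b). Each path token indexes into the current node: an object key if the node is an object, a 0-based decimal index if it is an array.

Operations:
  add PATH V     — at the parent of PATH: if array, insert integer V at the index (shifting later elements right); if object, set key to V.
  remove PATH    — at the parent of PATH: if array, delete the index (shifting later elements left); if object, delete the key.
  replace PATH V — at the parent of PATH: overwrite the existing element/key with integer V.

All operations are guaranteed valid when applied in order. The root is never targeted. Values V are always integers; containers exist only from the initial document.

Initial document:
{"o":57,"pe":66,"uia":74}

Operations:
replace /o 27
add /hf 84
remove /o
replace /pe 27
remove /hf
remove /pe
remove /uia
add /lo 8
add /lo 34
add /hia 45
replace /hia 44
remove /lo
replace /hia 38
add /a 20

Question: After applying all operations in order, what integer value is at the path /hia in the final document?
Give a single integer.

Answer: 38

Derivation:
After op 1 (replace /o 27): {"o":27,"pe":66,"uia":74}
After op 2 (add /hf 84): {"hf":84,"o":27,"pe":66,"uia":74}
After op 3 (remove /o): {"hf":84,"pe":66,"uia":74}
After op 4 (replace /pe 27): {"hf":84,"pe":27,"uia":74}
After op 5 (remove /hf): {"pe":27,"uia":74}
After op 6 (remove /pe): {"uia":74}
After op 7 (remove /uia): {}
After op 8 (add /lo 8): {"lo":8}
After op 9 (add /lo 34): {"lo":34}
After op 10 (add /hia 45): {"hia":45,"lo":34}
After op 11 (replace /hia 44): {"hia":44,"lo":34}
After op 12 (remove /lo): {"hia":44}
After op 13 (replace /hia 38): {"hia":38}
After op 14 (add /a 20): {"a":20,"hia":38}
Value at /hia: 38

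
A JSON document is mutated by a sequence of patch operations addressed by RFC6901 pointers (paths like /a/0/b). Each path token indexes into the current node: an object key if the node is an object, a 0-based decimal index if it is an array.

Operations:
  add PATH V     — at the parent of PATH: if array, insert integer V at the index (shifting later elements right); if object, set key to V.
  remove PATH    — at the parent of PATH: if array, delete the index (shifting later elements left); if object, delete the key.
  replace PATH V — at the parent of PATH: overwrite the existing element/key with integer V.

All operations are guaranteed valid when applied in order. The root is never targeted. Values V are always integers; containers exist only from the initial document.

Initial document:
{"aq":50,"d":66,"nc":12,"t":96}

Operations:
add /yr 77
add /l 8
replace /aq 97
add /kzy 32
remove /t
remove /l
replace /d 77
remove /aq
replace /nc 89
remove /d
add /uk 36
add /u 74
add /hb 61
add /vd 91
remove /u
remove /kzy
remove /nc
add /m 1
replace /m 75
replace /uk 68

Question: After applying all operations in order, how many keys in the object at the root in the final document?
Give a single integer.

After op 1 (add /yr 77): {"aq":50,"d":66,"nc":12,"t":96,"yr":77}
After op 2 (add /l 8): {"aq":50,"d":66,"l":8,"nc":12,"t":96,"yr":77}
After op 3 (replace /aq 97): {"aq":97,"d":66,"l":8,"nc":12,"t":96,"yr":77}
After op 4 (add /kzy 32): {"aq":97,"d":66,"kzy":32,"l":8,"nc":12,"t":96,"yr":77}
After op 5 (remove /t): {"aq":97,"d":66,"kzy":32,"l":8,"nc":12,"yr":77}
After op 6 (remove /l): {"aq":97,"d":66,"kzy":32,"nc":12,"yr":77}
After op 7 (replace /d 77): {"aq":97,"d":77,"kzy":32,"nc":12,"yr":77}
After op 8 (remove /aq): {"d":77,"kzy":32,"nc":12,"yr":77}
After op 9 (replace /nc 89): {"d":77,"kzy":32,"nc":89,"yr":77}
After op 10 (remove /d): {"kzy":32,"nc":89,"yr":77}
After op 11 (add /uk 36): {"kzy":32,"nc":89,"uk":36,"yr":77}
After op 12 (add /u 74): {"kzy":32,"nc":89,"u":74,"uk":36,"yr":77}
After op 13 (add /hb 61): {"hb":61,"kzy":32,"nc":89,"u":74,"uk":36,"yr":77}
After op 14 (add /vd 91): {"hb":61,"kzy":32,"nc":89,"u":74,"uk":36,"vd":91,"yr":77}
After op 15 (remove /u): {"hb":61,"kzy":32,"nc":89,"uk":36,"vd":91,"yr":77}
After op 16 (remove /kzy): {"hb":61,"nc":89,"uk":36,"vd":91,"yr":77}
After op 17 (remove /nc): {"hb":61,"uk":36,"vd":91,"yr":77}
After op 18 (add /m 1): {"hb":61,"m":1,"uk":36,"vd":91,"yr":77}
After op 19 (replace /m 75): {"hb":61,"m":75,"uk":36,"vd":91,"yr":77}
After op 20 (replace /uk 68): {"hb":61,"m":75,"uk":68,"vd":91,"yr":77}
Size at the root: 5

Answer: 5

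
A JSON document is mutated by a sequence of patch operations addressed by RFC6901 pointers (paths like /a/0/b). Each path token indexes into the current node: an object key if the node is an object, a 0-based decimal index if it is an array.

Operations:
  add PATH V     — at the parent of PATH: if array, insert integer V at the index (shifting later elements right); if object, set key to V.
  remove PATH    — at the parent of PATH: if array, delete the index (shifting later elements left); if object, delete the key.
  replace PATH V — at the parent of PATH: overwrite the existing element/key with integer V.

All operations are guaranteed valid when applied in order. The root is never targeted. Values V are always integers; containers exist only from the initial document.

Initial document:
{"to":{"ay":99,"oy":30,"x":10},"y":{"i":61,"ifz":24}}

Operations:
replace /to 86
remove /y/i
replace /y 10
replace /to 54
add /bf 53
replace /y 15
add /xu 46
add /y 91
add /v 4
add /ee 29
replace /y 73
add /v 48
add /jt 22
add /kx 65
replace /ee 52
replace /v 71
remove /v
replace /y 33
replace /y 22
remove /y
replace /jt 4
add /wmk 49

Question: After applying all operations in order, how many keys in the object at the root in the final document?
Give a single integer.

Answer: 7

Derivation:
After op 1 (replace /to 86): {"to":86,"y":{"i":61,"ifz":24}}
After op 2 (remove /y/i): {"to":86,"y":{"ifz":24}}
After op 3 (replace /y 10): {"to":86,"y":10}
After op 4 (replace /to 54): {"to":54,"y":10}
After op 5 (add /bf 53): {"bf":53,"to":54,"y":10}
After op 6 (replace /y 15): {"bf":53,"to":54,"y":15}
After op 7 (add /xu 46): {"bf":53,"to":54,"xu":46,"y":15}
After op 8 (add /y 91): {"bf":53,"to":54,"xu":46,"y":91}
After op 9 (add /v 4): {"bf":53,"to":54,"v":4,"xu":46,"y":91}
After op 10 (add /ee 29): {"bf":53,"ee":29,"to":54,"v":4,"xu":46,"y":91}
After op 11 (replace /y 73): {"bf":53,"ee":29,"to":54,"v":4,"xu":46,"y":73}
After op 12 (add /v 48): {"bf":53,"ee":29,"to":54,"v":48,"xu":46,"y":73}
After op 13 (add /jt 22): {"bf":53,"ee":29,"jt":22,"to":54,"v":48,"xu":46,"y":73}
After op 14 (add /kx 65): {"bf":53,"ee":29,"jt":22,"kx":65,"to":54,"v":48,"xu":46,"y":73}
After op 15 (replace /ee 52): {"bf":53,"ee":52,"jt":22,"kx":65,"to":54,"v":48,"xu":46,"y":73}
After op 16 (replace /v 71): {"bf":53,"ee":52,"jt":22,"kx":65,"to":54,"v":71,"xu":46,"y":73}
After op 17 (remove /v): {"bf":53,"ee":52,"jt":22,"kx":65,"to":54,"xu":46,"y":73}
After op 18 (replace /y 33): {"bf":53,"ee":52,"jt":22,"kx":65,"to":54,"xu":46,"y":33}
After op 19 (replace /y 22): {"bf":53,"ee":52,"jt":22,"kx":65,"to":54,"xu":46,"y":22}
After op 20 (remove /y): {"bf":53,"ee":52,"jt":22,"kx":65,"to":54,"xu":46}
After op 21 (replace /jt 4): {"bf":53,"ee":52,"jt":4,"kx":65,"to":54,"xu":46}
After op 22 (add /wmk 49): {"bf":53,"ee":52,"jt":4,"kx":65,"to":54,"wmk":49,"xu":46}
Size at the root: 7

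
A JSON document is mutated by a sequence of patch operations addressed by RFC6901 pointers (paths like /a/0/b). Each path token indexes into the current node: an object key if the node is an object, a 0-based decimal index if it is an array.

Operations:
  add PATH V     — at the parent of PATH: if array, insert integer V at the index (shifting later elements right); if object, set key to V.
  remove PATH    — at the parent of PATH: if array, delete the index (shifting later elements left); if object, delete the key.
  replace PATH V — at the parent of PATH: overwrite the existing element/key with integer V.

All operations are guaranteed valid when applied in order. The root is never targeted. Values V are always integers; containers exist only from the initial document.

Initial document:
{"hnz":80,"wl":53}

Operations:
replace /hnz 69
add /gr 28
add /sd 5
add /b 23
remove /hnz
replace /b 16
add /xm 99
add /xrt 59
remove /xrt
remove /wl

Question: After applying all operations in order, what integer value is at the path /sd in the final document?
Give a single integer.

After op 1 (replace /hnz 69): {"hnz":69,"wl":53}
After op 2 (add /gr 28): {"gr":28,"hnz":69,"wl":53}
After op 3 (add /sd 5): {"gr":28,"hnz":69,"sd":5,"wl":53}
After op 4 (add /b 23): {"b":23,"gr":28,"hnz":69,"sd":5,"wl":53}
After op 5 (remove /hnz): {"b":23,"gr":28,"sd":5,"wl":53}
After op 6 (replace /b 16): {"b":16,"gr":28,"sd":5,"wl":53}
After op 7 (add /xm 99): {"b":16,"gr":28,"sd":5,"wl":53,"xm":99}
After op 8 (add /xrt 59): {"b":16,"gr":28,"sd":5,"wl":53,"xm":99,"xrt":59}
After op 9 (remove /xrt): {"b":16,"gr":28,"sd":5,"wl":53,"xm":99}
After op 10 (remove /wl): {"b":16,"gr":28,"sd":5,"xm":99}
Value at /sd: 5

Answer: 5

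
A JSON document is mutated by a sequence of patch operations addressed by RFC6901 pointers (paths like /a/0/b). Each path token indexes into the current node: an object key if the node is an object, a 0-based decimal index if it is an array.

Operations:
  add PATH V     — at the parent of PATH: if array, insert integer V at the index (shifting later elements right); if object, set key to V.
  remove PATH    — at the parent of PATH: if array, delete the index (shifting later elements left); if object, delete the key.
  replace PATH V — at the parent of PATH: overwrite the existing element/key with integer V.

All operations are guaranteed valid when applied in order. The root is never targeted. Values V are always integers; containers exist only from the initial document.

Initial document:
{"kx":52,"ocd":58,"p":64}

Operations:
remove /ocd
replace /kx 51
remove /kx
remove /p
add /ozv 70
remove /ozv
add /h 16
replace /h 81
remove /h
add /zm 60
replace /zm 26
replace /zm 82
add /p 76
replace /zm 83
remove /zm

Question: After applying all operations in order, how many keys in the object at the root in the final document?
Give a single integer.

After op 1 (remove /ocd): {"kx":52,"p":64}
After op 2 (replace /kx 51): {"kx":51,"p":64}
After op 3 (remove /kx): {"p":64}
After op 4 (remove /p): {}
After op 5 (add /ozv 70): {"ozv":70}
After op 6 (remove /ozv): {}
After op 7 (add /h 16): {"h":16}
After op 8 (replace /h 81): {"h":81}
After op 9 (remove /h): {}
After op 10 (add /zm 60): {"zm":60}
After op 11 (replace /zm 26): {"zm":26}
After op 12 (replace /zm 82): {"zm":82}
After op 13 (add /p 76): {"p":76,"zm":82}
After op 14 (replace /zm 83): {"p":76,"zm":83}
After op 15 (remove /zm): {"p":76}
Size at the root: 1

Answer: 1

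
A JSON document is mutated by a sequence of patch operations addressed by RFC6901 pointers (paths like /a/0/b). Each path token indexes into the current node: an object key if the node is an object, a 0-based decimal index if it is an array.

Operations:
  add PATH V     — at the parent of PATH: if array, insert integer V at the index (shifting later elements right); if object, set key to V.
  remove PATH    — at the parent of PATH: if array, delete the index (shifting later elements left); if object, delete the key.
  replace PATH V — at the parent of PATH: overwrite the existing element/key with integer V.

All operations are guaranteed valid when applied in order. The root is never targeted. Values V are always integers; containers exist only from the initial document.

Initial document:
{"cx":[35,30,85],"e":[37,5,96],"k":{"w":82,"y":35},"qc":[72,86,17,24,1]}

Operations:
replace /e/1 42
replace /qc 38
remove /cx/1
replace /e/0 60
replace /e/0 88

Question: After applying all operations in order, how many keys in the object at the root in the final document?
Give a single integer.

After op 1 (replace /e/1 42): {"cx":[35,30,85],"e":[37,42,96],"k":{"w":82,"y":35},"qc":[72,86,17,24,1]}
After op 2 (replace /qc 38): {"cx":[35,30,85],"e":[37,42,96],"k":{"w":82,"y":35},"qc":38}
After op 3 (remove /cx/1): {"cx":[35,85],"e":[37,42,96],"k":{"w":82,"y":35},"qc":38}
After op 4 (replace /e/0 60): {"cx":[35,85],"e":[60,42,96],"k":{"w":82,"y":35},"qc":38}
After op 5 (replace /e/0 88): {"cx":[35,85],"e":[88,42,96],"k":{"w":82,"y":35},"qc":38}
Size at the root: 4

Answer: 4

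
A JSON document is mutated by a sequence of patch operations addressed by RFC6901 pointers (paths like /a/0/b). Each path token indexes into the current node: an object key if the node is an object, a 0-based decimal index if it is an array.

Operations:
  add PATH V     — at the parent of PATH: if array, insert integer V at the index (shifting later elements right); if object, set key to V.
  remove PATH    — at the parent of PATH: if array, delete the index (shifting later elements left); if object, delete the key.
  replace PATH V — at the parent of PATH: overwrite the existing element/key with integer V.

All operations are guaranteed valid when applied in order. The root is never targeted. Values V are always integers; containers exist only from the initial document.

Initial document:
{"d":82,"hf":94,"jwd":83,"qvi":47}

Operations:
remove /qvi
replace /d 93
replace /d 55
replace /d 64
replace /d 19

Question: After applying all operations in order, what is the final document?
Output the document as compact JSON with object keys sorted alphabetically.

Answer: {"d":19,"hf":94,"jwd":83}

Derivation:
After op 1 (remove /qvi): {"d":82,"hf":94,"jwd":83}
After op 2 (replace /d 93): {"d":93,"hf":94,"jwd":83}
After op 3 (replace /d 55): {"d":55,"hf":94,"jwd":83}
After op 4 (replace /d 64): {"d":64,"hf":94,"jwd":83}
After op 5 (replace /d 19): {"d":19,"hf":94,"jwd":83}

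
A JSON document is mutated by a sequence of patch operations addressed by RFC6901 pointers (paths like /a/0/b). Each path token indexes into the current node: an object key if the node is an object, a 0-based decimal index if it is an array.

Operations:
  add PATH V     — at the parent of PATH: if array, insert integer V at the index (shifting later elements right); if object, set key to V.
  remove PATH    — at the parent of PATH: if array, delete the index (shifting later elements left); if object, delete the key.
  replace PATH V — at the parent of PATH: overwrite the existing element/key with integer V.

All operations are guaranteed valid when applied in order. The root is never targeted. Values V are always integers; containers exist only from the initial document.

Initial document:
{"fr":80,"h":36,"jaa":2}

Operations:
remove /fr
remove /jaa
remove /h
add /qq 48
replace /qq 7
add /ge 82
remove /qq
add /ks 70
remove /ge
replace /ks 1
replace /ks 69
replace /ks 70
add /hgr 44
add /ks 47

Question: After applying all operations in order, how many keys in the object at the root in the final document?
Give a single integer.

After op 1 (remove /fr): {"h":36,"jaa":2}
After op 2 (remove /jaa): {"h":36}
After op 3 (remove /h): {}
After op 4 (add /qq 48): {"qq":48}
After op 5 (replace /qq 7): {"qq":7}
After op 6 (add /ge 82): {"ge":82,"qq":7}
After op 7 (remove /qq): {"ge":82}
After op 8 (add /ks 70): {"ge":82,"ks":70}
After op 9 (remove /ge): {"ks":70}
After op 10 (replace /ks 1): {"ks":1}
After op 11 (replace /ks 69): {"ks":69}
After op 12 (replace /ks 70): {"ks":70}
After op 13 (add /hgr 44): {"hgr":44,"ks":70}
After op 14 (add /ks 47): {"hgr":44,"ks":47}
Size at the root: 2

Answer: 2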